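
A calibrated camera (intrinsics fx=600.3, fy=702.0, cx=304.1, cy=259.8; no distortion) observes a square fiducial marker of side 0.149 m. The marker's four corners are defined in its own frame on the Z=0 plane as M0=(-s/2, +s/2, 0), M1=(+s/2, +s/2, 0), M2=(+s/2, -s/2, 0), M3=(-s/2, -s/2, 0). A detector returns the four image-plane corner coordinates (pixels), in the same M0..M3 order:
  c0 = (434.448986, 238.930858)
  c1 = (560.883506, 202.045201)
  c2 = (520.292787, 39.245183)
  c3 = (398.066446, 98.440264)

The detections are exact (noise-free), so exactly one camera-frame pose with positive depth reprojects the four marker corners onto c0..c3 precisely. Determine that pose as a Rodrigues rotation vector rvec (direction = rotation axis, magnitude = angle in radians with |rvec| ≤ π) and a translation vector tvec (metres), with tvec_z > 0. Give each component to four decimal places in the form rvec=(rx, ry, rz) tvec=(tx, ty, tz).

rvec=(0.1516, 0.6861, -0.2752) tvec=(0.1886, -0.1072, 0.6662)

Intrinsics K: fx=600.3, fy=702.0, cx=304.1, cy=259.8
Marker side s = 0.149 m; corners in marker frame (Z=0):
  M0 = (-0.0745, +0.0745, 0)
  M1 = (+0.0745, +0.0745, 0)
  M2 = (+0.0745, -0.0745, 0)
  M3 = (-0.0745, -0.0745, 0)
Detected image corners:
  c0 = (434.448986, 238.930858) px
  c1 = (560.883506, 202.045201) px
  c2 = (520.292787, 39.245183) px
  c3 = (398.066446, 98.440264) px
Planar DLT: solve 8×8 A·h = b for H (H[2,2]=1):
  H  [+372.96651 +291.47698 +474.05750]
  H  [-461.58063 +1022.71226 +146.79545]
  H  [-0.96471 +0.07147 +1.00000]
B = K⁻¹H; ‖b₁‖=1.501027, ‖b₂‖=1.501027; λ = 2/(‖b₁‖+‖b₂‖) = 0.666211, sign → tz>0 ⇒ λ=+0.666211
r₁ = λ·B[:,0] = (+0.73950,-0.20019,-0.64270); r₂ = λ·B[:,1] = (+0.29936,+0.95295,+0.04761)
r₃ = r₁×r₂ = (+0.60293,-0.22761,+0.76463); SVD([r₁ r₂ r₃]) → R = UVᵀ:
  R  [+0.73950 +0.29936 +0.60293]
  R  [-0.20019 +0.95295 -0.22761]
  R  [-0.64270 +0.04761 +0.76463]
t = (+0.18862, -0.10724, +0.66621) m
tr R = 2.457083; θ = arccos((tr R − 1)/2) = 0.754606 rad = 43.236°
axis k = ((R−Rᵀ)₃₂, (R−Rᵀ)₁₃, (R−Rᵀ)₂₁) / (2 sinθ) = (+0.200892, +0.909221, -0.364637)
rvec = θ·k = (+0.151594, +0.686103, -0.275157)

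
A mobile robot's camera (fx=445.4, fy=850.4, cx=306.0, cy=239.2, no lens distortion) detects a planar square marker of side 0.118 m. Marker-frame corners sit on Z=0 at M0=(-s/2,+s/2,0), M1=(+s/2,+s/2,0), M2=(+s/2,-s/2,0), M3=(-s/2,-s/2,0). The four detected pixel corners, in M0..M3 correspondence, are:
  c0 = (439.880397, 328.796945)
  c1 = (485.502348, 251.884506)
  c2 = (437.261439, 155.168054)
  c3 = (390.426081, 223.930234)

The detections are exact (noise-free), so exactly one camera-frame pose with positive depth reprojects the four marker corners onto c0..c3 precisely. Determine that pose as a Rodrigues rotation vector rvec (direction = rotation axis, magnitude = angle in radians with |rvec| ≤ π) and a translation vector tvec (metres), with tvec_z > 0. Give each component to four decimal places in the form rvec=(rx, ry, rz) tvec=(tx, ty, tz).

rvec=(-0.3321, -0.2831, -0.6490) tvec=(0.2217, -0.0010, 0.7453)

Intrinsics K: fx=445.4, fy=850.4, cx=306.0, cy=239.2
Marker side s = 0.118 m; corners in marker frame (Z=0):
  M0 = (-0.0590, +0.0590, 0)
  M1 = (+0.0590, +0.0590, 0)
  M2 = (+0.0590, -0.0590, 0)
  M3 = (-0.0590, -0.0590, 0)
Detected image corners:
  c0 = (439.880397, 328.796945) px
  c1 = (485.502348, 251.884506) px
  c2 = (437.261439, 155.168054) px
  c3 = (390.426081, 223.930234) px
Planar DLT: solve 8×8 A·h = b for H (H[2,2]=1):
  H  [+602.09821 +289.15117 +438.51188]
  H  [-501.58048 +784.93565 +238.06839]
  H  [+0.47972 -0.28445 +1.00000]
B = K⁻¹H; ‖b₁‖=1.341776, ‖b₂‖=1.341776; λ = 2/(‖b₁‖+‖b₂‖) = 0.745281, sign → tz>0 ⇒ λ=+0.745281
r₁ = λ·B[:,0] = (+0.76186,-0.54014,+0.35752); r₂ = λ·B[:,1] = (+0.62948,+0.74754,-0.21200)
r₃ = r₁×r₂ = (-0.15275,+0.38656,+0.90952); SVD([r₁ r₂ r₃]) → R = UVᵀ:
  R  [+0.76186 +0.62948 -0.15275]
  R  [-0.54014 +0.74754 +0.38656]
  R  [+0.35752 -0.21200 +0.90952]
t = (+0.22173, -0.00099, +0.74528) m
tr R = 2.418918; θ = arccos((tr R − 1)/2) = 0.782066 rad = 44.809°
axis k = ((R−Rᵀ)₃₂, (R−Rᵀ)₁₃, (R−Rᵀ)₂₁) / (2 sinθ) = (-0.424663, -0.362028, -0.829817)
rvec = θ·k = (-0.332115, -0.283130, -0.648972)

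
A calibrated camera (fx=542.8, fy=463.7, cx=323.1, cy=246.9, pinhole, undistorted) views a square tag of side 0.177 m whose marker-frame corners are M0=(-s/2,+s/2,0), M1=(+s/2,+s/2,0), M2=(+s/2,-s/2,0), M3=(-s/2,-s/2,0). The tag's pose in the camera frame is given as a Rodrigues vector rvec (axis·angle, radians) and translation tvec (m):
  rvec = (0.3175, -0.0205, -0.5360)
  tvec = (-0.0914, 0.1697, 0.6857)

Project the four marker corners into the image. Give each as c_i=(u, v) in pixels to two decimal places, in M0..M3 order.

Intrinsics K: fx=542.8, fy=463.7, cx=323.1, cy=246.9
Marker side s = 0.177 m; corners in marker frame (Z=0):
  M0 = (-0.0885, +0.0885, 0)
  M1 = (+0.0885, +0.0885, 0)
  M2 = (+0.0885, -0.0885, 0)
  M3 = (-0.0885, -0.0885, 0)
rvec = (0.3175, -0.0205, -0.5360), |rvec| = θ = 0.62332 rad = 35.713°
Rodrigues: sinθ=0.58373, 1−cosθ=0.18805; R = I + sinθ·[k]× + (1−cosθ)·[k]×²:
    [+0.86074 +0.49881 -0.10157]
    [-0.50511 +0.81215 -0.29202]
    [-0.06317 +0.30265 +0.95100]
t = (-0.0914, 0.1697, 0.6857) m
M0: Pc = R·M0+t = (-0.12343, +0.28628, +0.71808); u = 542.8·(-0.12343)/0.71808 + 323.1 = 229.7975, v = 463.7·(+0.28628)/0.71808 + 246.9 = 431.7648
M1: Pc = R·M1+t = (+0.02892, +0.19687, +0.70689); u = 542.8·(+0.02892)/0.70689 + 323.1 = 345.3068, v = 463.7·(+0.19687)/0.70689 + 246.9 = 376.0424
M2: Pc = R·M2+t = (-0.05937, +0.05312, +0.65332); u = 542.8·(-0.05937)/0.65332 + 323.1 = 273.7744, v = 463.7·(+0.05312)/0.65332 + 246.9 = 284.6039
M3: Pc = R·M3+t = (-0.21172, +0.14253, +0.66451); u = 542.8·(-0.21172)/0.66451 + 323.1 = 150.1569, v = 463.7·(+0.14253)/0.66451 + 246.9 = 346.3570

c0=(229.80, 431.76) c1=(345.31, 376.04) c2=(273.77, 284.60) c3=(150.16, 346.36)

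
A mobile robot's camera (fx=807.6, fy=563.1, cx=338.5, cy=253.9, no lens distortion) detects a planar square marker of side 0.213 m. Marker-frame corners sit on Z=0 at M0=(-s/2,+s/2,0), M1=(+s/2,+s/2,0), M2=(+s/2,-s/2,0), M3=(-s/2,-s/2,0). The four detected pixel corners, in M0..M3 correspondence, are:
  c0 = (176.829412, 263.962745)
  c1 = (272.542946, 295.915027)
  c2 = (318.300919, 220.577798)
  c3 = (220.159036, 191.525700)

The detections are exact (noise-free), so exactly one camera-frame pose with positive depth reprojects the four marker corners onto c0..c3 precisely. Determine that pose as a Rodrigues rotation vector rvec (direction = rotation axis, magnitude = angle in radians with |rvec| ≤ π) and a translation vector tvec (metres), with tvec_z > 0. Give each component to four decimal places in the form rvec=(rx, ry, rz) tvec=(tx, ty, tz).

rvec=(-0.0193, 0.3013, 0.4056) tvec=(-0.1714, -0.0295, 1.4942)

Intrinsics K: fx=807.6, fy=563.1, cx=338.5, cy=253.9
Marker side s = 0.213 m; corners in marker frame (Z=0):
  M0 = (-0.1065, +0.1065, 0)
  M1 = (+0.1065, +0.1065, 0)
  M2 = (+0.1065, -0.1065, 0)
  M3 = (-0.1065, -0.1065, 0)
Detected image corners:
  c0 = (176.829412, 263.962745) px
  c1 = (272.542946, 295.915027) px
  c2 = (318.300919, 220.577798) px
  c3 = (220.159036, 191.525700) px
Planar DLT: solve 8×8 A·h = b for H (H[2,2]=1):
  H  [+406.71137 -202.17071 +245.88229]
  H  [+95.66689 +353.47267 +242.78636]
  H  [-0.19571 +0.02768 +1.00000]
B = K⁻¹H; ‖b₁‖=0.669256, ‖b₂‖=0.669256; λ = 2/(‖b₁‖+‖b₂‖) = 1.494196, sign → tz>0 ⇒ λ=+1.494196
r₁ = λ·B[:,0] = (+0.87505,+0.38571,-0.29243); r₂ = λ·B[:,1] = (-0.39139,+0.91930,+0.04136)
r₃ = r₁×r₂ = (+0.28478,+0.07826,+0.95539); SVD([r₁ r₂ r₃]) → R = UVᵀ:
  R  [+0.87505 -0.39139 +0.28478]
  R  [+0.38571 +0.91930 +0.07826]
  R  [-0.29243 +0.04136 +0.95539]
t = (-0.17136, -0.02949, +1.49420) m
tr R = 2.749742; θ = arccos((tr R − 1)/2) = 0.505626 rad = 28.970°
axis k = ((R−Rᵀ)₃₂, (R−Rᵀ)₁₃, (R−Rᵀ)₂₁) / (2 sinθ) = (-0.038086, +0.595848, +0.802194)
rvec = θ·k = (-0.019257, +0.301276, +0.405610)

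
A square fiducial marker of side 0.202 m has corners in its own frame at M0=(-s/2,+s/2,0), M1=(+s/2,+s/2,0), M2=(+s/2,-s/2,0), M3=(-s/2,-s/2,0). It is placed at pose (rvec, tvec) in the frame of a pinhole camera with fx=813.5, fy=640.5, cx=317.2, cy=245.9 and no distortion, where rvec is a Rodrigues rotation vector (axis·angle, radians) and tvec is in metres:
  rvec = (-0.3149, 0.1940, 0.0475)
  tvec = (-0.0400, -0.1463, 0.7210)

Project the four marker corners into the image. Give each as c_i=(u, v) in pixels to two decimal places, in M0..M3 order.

Intrinsics K: fx=813.5, fy=640.5, cx=317.2, cy=245.9
Marker side s = 0.202 m; corners in marker frame (Z=0):
  M0 = (-0.1010, +0.1010, 0)
  M1 = (+0.1010, +0.1010, 0)
  M2 = (+0.1010, -0.1010, 0)
  M3 = (-0.1010, -0.1010, 0)
rvec = (-0.3149, 0.1940, 0.0475), |rvec| = θ = 0.37290 rad = 21.366°
Rodrigues: sinθ=0.36432, 1−cosθ=0.06873; R = I + sinθ·[k]× + (1−cosθ)·[k]×²:
    [+0.98028 -0.07660 +0.18214]
    [+0.01621 +0.94988 +0.31221]
    [-0.19693 -0.30310 +0.93239]
t = (-0.0400, -0.1463, 0.7210) m
M0: Pc = R·M0+t = (-0.14675, -0.05200, +0.71028); u = 813.5·(-0.14675)/0.71028 + 317.2 = 149.1285, v = 640.5·(-0.05200)/0.71028 + 245.9 = 199.0083
M1: Pc = R·M1+t = (+0.05127, -0.04872, +0.67050); u = 813.5·(+0.05127)/0.67050 + 317.2 = 379.4073, v = 640.5·(-0.04872)/0.67050 + 245.9 = 199.3550
M2: Pc = R·M2+t = (+0.06675, -0.24060, +0.73172); u = 813.5·(+0.06675)/0.73172 + 317.2 = 391.4046, v = 640.5·(-0.24060)/0.73172 + 245.9 = 35.2955
M3: Pc = R·M3+t = (-0.13127, -0.24388, +0.77150); u = 813.5·(-0.13127)/0.77150 + 317.2 = 178.7820, v = 640.5·(-0.24388)/0.77150 + 245.9 = 43.4354

c0=(149.13, 199.01) c1=(379.41, 199.35) c2=(391.40, 35.30) c3=(178.78, 43.44)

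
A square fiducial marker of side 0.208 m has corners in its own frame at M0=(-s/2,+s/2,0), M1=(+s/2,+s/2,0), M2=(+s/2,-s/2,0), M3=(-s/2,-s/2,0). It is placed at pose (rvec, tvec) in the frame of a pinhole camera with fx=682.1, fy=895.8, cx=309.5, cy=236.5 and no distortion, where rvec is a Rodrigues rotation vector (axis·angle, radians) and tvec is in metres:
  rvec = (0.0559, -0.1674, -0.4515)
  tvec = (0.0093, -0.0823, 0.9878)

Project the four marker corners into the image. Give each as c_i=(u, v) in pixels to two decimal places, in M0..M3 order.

c0=(282.95, 288.29) c1=(407.93, 206.01) c2=(348.50, 36.97) c3=(219.16, 115.44)

Intrinsics K: fx=682.1, fy=895.8, cx=309.5, cy=236.5
Marker side s = 0.208 m; corners in marker frame (Z=0):
  M0 = (-0.1040, +0.1040, 0)
  M1 = (+0.1040, +0.1040, 0)
  M2 = (+0.1040, -0.1040, 0)
  M3 = (-0.1040, -0.1040, 0)
rvec = (0.0559, -0.1674, -0.4515), |rvec| = θ = 0.48477 rad = 27.775°
Rodrigues: sinθ=0.46600, 1−cosθ=0.11522; R = I + sinθ·[k]× + (1−cosθ)·[k]×²:
    [+0.88632 +0.42943 -0.17329]
    [-0.43861 +0.89852 -0.01668]
    [+0.14855 +0.09079 +0.98473]
t = (0.0093, -0.0823, 0.9878) m
M0: Pc = R·M0+t = (-0.03822, +0.05676, +0.98179); u = 682.1·(-0.03822)/0.98179 + 309.5 = 282.9498, v = 895.8·(+0.05676)/0.98179 + 236.5 = 288.2902
M1: Pc = R·M1+t = (+0.14614, -0.03447, +1.01269); u = 682.1·(+0.14614)/1.01269 + 309.5 = 407.9315, v = 895.8·(-0.03447)/1.01269 + 236.5 = 206.0094
M2: Pc = R·M2+t = (+0.05682, -0.22136, +0.99381); u = 682.1·(+0.05682)/0.99381 + 309.5 = 348.4954, v = 895.8·(-0.22136)/0.99381 + 236.5 = 36.9682
M3: Pc = R·M3+t = (-0.12754, -0.13013, +0.96291); u = 682.1·(-0.12754)/0.96291 + 309.5 = 219.1553, v = 895.8·(-0.13013)/0.96291 + 236.5 = 115.4385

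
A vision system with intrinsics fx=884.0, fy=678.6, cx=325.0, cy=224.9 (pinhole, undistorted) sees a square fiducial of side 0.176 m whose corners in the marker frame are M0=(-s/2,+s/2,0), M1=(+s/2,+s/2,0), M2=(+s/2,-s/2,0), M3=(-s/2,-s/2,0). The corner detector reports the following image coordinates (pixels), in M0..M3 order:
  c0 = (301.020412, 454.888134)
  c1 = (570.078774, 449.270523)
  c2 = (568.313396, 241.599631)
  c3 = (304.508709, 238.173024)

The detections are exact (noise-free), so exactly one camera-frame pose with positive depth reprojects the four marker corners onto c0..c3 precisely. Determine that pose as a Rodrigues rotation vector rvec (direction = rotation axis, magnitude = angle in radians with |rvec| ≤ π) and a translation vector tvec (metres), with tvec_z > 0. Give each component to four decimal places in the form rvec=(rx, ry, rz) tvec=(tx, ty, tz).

rvec=(-0.0624, -0.1383, 0.0152) tvec=(0.0732, 0.1005, 0.5683)

Intrinsics K: fx=884.0, fy=678.6, cx=325.0, cy=224.9
Marker side s = 0.176 m; corners in marker frame (Z=0):
  M0 = (-0.0880, +0.0880, 0)
  M1 = (+0.0880, +0.0880, 0)
  M2 = (+0.0880, -0.0880, 0)
  M3 = (-0.0880, -0.0880, 0)
Detected image corners:
  c0 = (301.020412, 454.888134) px
  c1 = (570.078774, 449.270523) px
  c2 = (568.313396, 241.599631) px
  c3 = (304.508709, 238.173024) px
Planar DLT: solve 8×8 A·h = b for H (H[2,2]=1):
  H  [+1619.00198 -53.08308 +438.81681]
  H  [+77.61639 +1166.60287 +344.93243]
  H  [+0.24160 -0.11126 +1.00000]
B = K⁻¹H; ‖b₁‖=1.759629, ‖b₂‖=1.759629; λ = 2/(‖b₁‖+‖b₂‖) = 0.568301, sign → tz>0 ⇒ λ=+0.568301
r₁ = λ·B[:,0] = (+0.99034,+0.01950,+0.13730); r₂ = λ·B[:,1] = (-0.01088,+0.99794,-0.06323)
r₃ = r₁×r₂ = (-0.13825,+0.06112,+0.98851); SVD([r₁ r₂ r₃]) → R = UVᵀ:
  R  [+0.99034 -0.01088 -0.13825]
  R  [+0.01950 +0.99794 +0.06112]
  R  [+0.13730 -0.06323 +0.98851]
t = (+0.07317, +0.10052, +0.56830) m
tr R = 2.976787; θ = arccos((tr R − 1)/2) = 0.152507 rad = 8.738°
axis k = ((R−Rᵀ)₃₂, (R−Rᵀ)₁₃, (R−Rᵀ)₂₁) / (2 sinθ) = (-0.409270, -0.906919, +0.099979)
rvec = θ·k = (-0.062417, -0.138312, +0.015248)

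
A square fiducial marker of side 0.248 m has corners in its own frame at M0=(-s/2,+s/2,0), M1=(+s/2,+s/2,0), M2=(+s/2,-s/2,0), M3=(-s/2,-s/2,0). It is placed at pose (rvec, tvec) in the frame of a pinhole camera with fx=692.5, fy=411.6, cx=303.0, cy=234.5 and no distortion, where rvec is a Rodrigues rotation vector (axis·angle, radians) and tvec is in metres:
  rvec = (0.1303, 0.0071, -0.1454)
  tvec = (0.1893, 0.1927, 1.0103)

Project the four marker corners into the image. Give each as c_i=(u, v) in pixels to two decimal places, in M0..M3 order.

c0=(359.96, 367.47) c1=(526.09, 353.65) c2=(508.19, 256.57) c3=(336.80, 271.23)

Intrinsics K: fx=692.5, fy=411.6, cx=303.0, cy=234.5
Marker side s = 0.248 m; corners in marker frame (Z=0):
  M0 = (-0.1240, +0.1240, 0)
  M1 = (+0.1240, +0.1240, 0)
  M2 = (+0.1240, -0.1240, 0)
  M3 = (-0.1240, -0.1240, 0)
rvec = (0.1303, 0.0071, -0.1454), |rvec| = θ = 0.19537 rad = 11.194°
Rodrigues: sinθ=0.19413, 1−cosθ=0.01902; R = I + sinθ·[k]× + (1−cosθ)·[k]×²:
    [+0.98944 +0.14494 -0.00239]
    [-0.14402 +0.98100 -0.12999]
    [-0.01650 +0.12896 +0.99151]
t = (0.1893, 0.1927, 1.0103) m
M0: Pc = R·M0+t = (+0.08458, +0.33220, +1.02834); u = 692.5·(+0.08458)/1.02834 + 303.0 = 359.9590, v = 411.6·(+0.33220)/1.02834 + 234.5 = 367.4666
M1: Pc = R·M1+t = (+0.32996, +0.29649, +1.02425); u = 692.5·(+0.32996)/1.02425 + 303.0 = 526.0903, v = 411.6·(+0.29649)/1.02425 + 234.5 = 353.6450
M2: Pc = R·M2+t = (+0.29402, +0.05320, +0.99226); u = 692.5·(+0.29402)/0.99226 + 303.0 = 508.1950, v = 411.6·(+0.05320)/0.99226 + 234.5 = 256.5670
M3: Pc = R·M3+t = (+0.04864, +0.08891, +0.99635); u = 692.5·(+0.04864)/0.99635 + 303.0 = 336.8046, v = 411.6·(+0.08891)/0.99635 + 234.5 = 271.2308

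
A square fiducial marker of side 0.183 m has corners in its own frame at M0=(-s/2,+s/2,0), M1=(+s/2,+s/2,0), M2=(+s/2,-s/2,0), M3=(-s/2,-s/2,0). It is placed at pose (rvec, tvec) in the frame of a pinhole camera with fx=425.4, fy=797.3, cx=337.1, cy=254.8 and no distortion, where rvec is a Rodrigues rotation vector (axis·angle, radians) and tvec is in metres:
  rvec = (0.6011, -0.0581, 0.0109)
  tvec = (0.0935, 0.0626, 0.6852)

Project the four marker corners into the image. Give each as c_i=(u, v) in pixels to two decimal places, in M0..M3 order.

c0=(336.91, 405.93) c1=(441.62, 402.46) c2=(461.85, 237.98) c3=(340.24, 239.25)

Intrinsics K: fx=425.4, fy=797.3, cx=337.1, cy=254.8
Marker side s = 0.183 m; corners in marker frame (Z=0):
  M0 = (-0.0915, +0.0915, 0)
  M1 = (+0.0915, +0.0915, 0)
  M2 = (+0.0915, -0.0915, 0)
  M3 = (-0.0915, -0.0915, 0)
rvec = (0.6011, -0.0581, 0.0109), |rvec| = θ = 0.60400 rad = 34.607°
Rodrigues: sinθ=0.56794, 1−cosθ=0.17693; R = I + sinθ·[k]× + (1−cosθ)·[k]×²:
    [+0.99831 -0.02719 -0.05145]
    [-0.00669 +0.82471 -0.56552]
    [+0.05781 +0.56491 +0.82313]
t = (0.0935, 0.0626, 0.6852) m
M0: Pc = R·M0+t = (-0.00033, +0.13867, +0.73160); u = 425.4·(-0.00033)/0.73160 + 337.1 = 336.9067, v = 797.3·(+0.13867)/0.73160 + 254.8 = 405.9261
M1: Pc = R·M1+t = (+0.18236, +0.13745, +0.74218); u = 425.4·(+0.18236)/0.74218 + 337.1 = 441.6231, v = 797.3·(+0.13745)/0.74218 + 254.8 = 402.4571
M2: Pc = R·M2+t = (+0.18733, -0.01347, +0.63880); u = 425.4·(+0.18733)/0.63880 + 337.1 = 461.8514, v = 797.3·(-0.01347)/0.63880 + 254.8 = 237.9844
M3: Pc = R·M3+t = (+0.00464, -0.01225, +0.62822); u = 425.4·(+0.00464)/0.62822 + 337.1 = 340.2438, v = 797.3·(-0.01225)/0.62822 + 254.8 = 239.2546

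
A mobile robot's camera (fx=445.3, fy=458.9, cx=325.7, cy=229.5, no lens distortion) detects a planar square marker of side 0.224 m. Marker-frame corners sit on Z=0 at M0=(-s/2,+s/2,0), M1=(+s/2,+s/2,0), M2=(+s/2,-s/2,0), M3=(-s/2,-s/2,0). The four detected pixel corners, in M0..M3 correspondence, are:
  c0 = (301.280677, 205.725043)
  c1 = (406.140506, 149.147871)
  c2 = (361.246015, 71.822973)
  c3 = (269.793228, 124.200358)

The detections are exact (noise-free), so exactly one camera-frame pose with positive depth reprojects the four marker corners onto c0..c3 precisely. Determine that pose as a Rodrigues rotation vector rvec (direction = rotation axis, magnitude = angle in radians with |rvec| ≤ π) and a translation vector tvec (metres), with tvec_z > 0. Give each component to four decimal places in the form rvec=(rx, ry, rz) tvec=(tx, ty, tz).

Intrinsics K: fx=445.3, fy=458.9, cx=325.7, cy=229.5
Marker side s = 0.224 m; corners in marker frame (Z=0):
  M0 = (-0.1120, +0.1120, 0)
  M1 = (+0.1120, +0.1120, 0)
  M2 = (+0.1120, -0.1120, 0)
  M3 = (-0.1120, -0.1120, 0)
Detected image corners:
  c0 = (301.280677, 205.725043) px
  c1 = (406.140506, 149.147871) px
  c2 = (361.246015, 71.822973) px
  c3 = (269.793228, 124.200358) px
Planar DLT: solve 8×8 A·h = b for H (H[2,2]=1):
  H  [+388.22283 -15.30299 +332.64021]
  H  [-262.42581 +278.45167 +135.69949]
  H  [-0.14380 -0.55382 +1.00000]
B = K⁻¹H; ‖b₁‖=1.106868, ‖b₂‖=1.106868; λ = 2/(‖b₁‖+‖b₂‖) = 0.903450, sign → tz>0 ⇒ λ=+0.903450
r₁ = λ·B[:,0] = (+0.88267,-0.45167,-0.12992); r₂ = λ·B[:,1] = (+0.33492,+0.79843,-0.50035)
r₃ = r₁×r₂ = (+0.32972,+0.39813,+0.85602); SVD([r₁ r₂ r₃]) → R = UVᵀ:
  R  [+0.88267 +0.33492 +0.32972]
  R  [-0.45167 +0.79843 +0.39813]
  R  [-0.12992 -0.50035 +0.85602]
t = (+0.01408, -0.18467, +0.90345) m
tr R = 2.537120; θ = arccos((tr R − 1)/2) = 0.694209 rad = 39.775°
axis k = ((R−Rᵀ)₃₂, (R−Rᵀ)₁₃, (R−Rᵀ)₂₁) / (2 sinθ) = (-0.702183, +0.359221, -0.614736)
rvec = θ·k = (-0.487461, +0.249374, -0.426755)

rvec=(-0.4875, 0.2494, -0.4268) tvec=(0.0141, -0.1847, 0.9035)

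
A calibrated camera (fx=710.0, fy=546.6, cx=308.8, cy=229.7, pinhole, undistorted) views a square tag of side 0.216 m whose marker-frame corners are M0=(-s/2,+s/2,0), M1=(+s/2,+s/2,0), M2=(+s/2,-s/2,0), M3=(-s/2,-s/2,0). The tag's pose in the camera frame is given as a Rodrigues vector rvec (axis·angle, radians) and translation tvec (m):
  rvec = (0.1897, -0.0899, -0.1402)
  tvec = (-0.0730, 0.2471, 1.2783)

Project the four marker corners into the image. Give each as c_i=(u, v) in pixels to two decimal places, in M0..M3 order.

Intrinsics K: fx=710.0, fy=546.6, cx=308.8, cy=229.7
Marker side s = 0.216 m; corners in marker frame (Z=0):
  M0 = (-0.1080, +0.1080, 0)
  M1 = (+0.1080, +0.1080, 0)
  M2 = (+0.1080, -0.1080, 0)
  M3 = (-0.1080, -0.1080, 0)
rvec = (0.1897, -0.0899, -0.1402), |rvec| = θ = 0.25244 rad = 14.464°
Rodrigues: sinθ=0.24976, 1−cosθ=0.03169; R = I + sinθ·[k]× + (1−cosθ)·[k]×²:
    [+0.98620 +0.13023 -0.10218]
    [-0.14720 +0.97233 -0.18142]
    [+0.07572 +0.19396 +0.97808]
t = (-0.0730, 0.2471, 1.2783) m
M0: Pc = R·M0+t = (-0.16544, +0.36801, +1.29107); u = 710.0·(-0.16544)/1.29107 + 308.8 = 217.8167, v = 546.6·(+0.36801)/1.29107 + 229.7 = 385.5037
M1: Pc = R·M1+t = (+0.04758, +0.33621, +1.30743); u = 710.0·(+0.04758)/1.30743 + 308.8 = 334.6359, v = 546.6·(+0.33621)/1.30743 + 229.7 = 370.2621
M2: Pc = R·M2+t = (+0.01944, +0.12619, +1.26553); u = 710.0·(+0.01944)/1.26553 + 308.8 = 319.7091, v = 546.6·(+0.12619)/1.26553 + 229.7 = 284.2038
M3: Pc = R·M3+t = (-0.19358, +0.15799, +1.24917); u = 710.0·(-0.19358)/1.24917 + 308.8 = 198.7765, v = 546.6·(+0.15799)/1.24917 + 229.7 = 298.8298

c0=(217.82, 385.50) c1=(334.64, 370.26) c2=(319.71, 284.20) c3=(198.78, 298.83)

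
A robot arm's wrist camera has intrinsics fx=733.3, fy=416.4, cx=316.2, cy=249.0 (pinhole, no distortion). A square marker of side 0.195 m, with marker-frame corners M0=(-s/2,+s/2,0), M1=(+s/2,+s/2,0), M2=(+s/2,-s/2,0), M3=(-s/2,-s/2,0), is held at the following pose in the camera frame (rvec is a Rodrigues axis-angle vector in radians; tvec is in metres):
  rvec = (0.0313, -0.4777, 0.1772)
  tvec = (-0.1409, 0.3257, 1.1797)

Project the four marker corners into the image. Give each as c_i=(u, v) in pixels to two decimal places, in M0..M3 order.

Intrinsics K: fx=733.3, fy=416.4, cx=316.2, cy=249.0
Marker side s = 0.195 m; corners in marker frame (Z=0):
  M0 = (-0.0975, +0.0975, 0)
  M1 = (+0.0975, +0.0975, 0)
  M2 = (+0.0975, -0.0975, 0)
  M3 = (-0.0975, -0.0975, 0)
rvec = (0.0313, -0.4777, 0.1772), |rvec| = θ = 0.51047 rad = 29.248°
Rodrigues: sinθ=0.48858, 1−cosθ=0.12748; R = I + sinθ·[k]× + (1−cosθ)·[k]×²:
    [+0.87300 -0.17692 -0.45451]
    [+0.16229 +0.98416 -0.07137]
    [+0.45994 -0.01145 +0.88788]
t = (-0.1409, 0.3257, 1.1797) m
M0: Pc = R·M0+t = (-0.24327, +0.40583, +1.13374); u = 733.3·(-0.24327)/1.13374 + 316.2 = 158.8557, v = 416.4·(+0.40583)/1.13374 + 249.0 = 398.0542
M1: Pc = R·M1+t = (-0.07303, +0.43748, +1.22343); u = 733.3·(-0.07303)/1.22343 + 316.2 = 272.4256, v = 416.4·(+0.43748)/1.22343 + 249.0 = 397.8982
M2: Pc = R·M2+t = (-0.03853, +0.24557, +1.22566); u = 733.3·(-0.03853)/1.22566 + 316.2 = 293.1459, v = 416.4·(+0.24557)/1.22566 + 249.0 = 332.4280
M3: Pc = R·M3+t = (-0.20877, +0.21392, +1.13597); u = 733.3·(-0.20877)/1.13597 + 316.2 = 181.4352, v = 416.4·(+0.21392)/1.13597 + 249.0 = 327.4146

c0=(158.86, 398.05) c1=(272.43, 397.90) c2=(293.15, 332.43) c3=(181.44, 327.41)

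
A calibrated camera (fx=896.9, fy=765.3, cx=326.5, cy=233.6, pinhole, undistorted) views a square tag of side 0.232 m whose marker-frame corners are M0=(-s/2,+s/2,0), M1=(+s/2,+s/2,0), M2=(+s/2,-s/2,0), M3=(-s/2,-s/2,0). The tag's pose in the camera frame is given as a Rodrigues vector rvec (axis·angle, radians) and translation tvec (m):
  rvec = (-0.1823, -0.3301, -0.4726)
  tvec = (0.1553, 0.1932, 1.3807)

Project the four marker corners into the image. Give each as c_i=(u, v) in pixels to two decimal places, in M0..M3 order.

c0=(402.72, 431.11) c1=(522.06, 367.41) c2=(450.25, 256.82) c3=(328.54, 312.79)

Intrinsics K: fx=896.9, fy=765.3, cx=326.5, cy=233.6
Marker side s = 0.232 m; corners in marker frame (Z=0):
  M0 = (-0.1160, +0.1160, 0)
  M1 = (+0.1160, +0.1160, 0)
  M2 = (+0.1160, -0.1160, 0)
  M3 = (-0.1160, -0.1160, 0)
rvec = (-0.1823, -0.3301, -0.4726), |rvec| = θ = 0.60461 rad = 34.641°
Rodrigues: sinθ=0.56844, 1−cosθ=0.17727; R = I + sinθ·[k]× + (1−cosθ)·[k]×²:
    [+0.83884 +0.47351 -0.26857]
    [-0.41515 +0.87557 +0.24705]
    [+0.35213 -0.09574 +0.93104]
t = (0.1553, 0.1932, 1.3807) m
M0: Pc = R·M0+t = (+0.11292, +0.34292, +1.32875); u = 896.9·(+0.11292)/1.32875 + 326.5 = 402.7218, v = 765.3·(+0.34292)/1.32875 + 233.6 = 431.1086
M1: Pc = R·M1+t = (+0.30753, +0.24661, +1.41044); u = 896.9·(+0.30753)/1.41044 + 326.5 = 522.0603, v = 765.3·(+0.24661)/1.41044 + 233.6 = 367.4091
M2: Pc = R·M2+t = (+0.19768, +0.04348, +1.43265); u = 896.9·(+0.19768)/1.43265 + 326.5 = 450.2548, v = 765.3·(+0.04348)/1.43265 + 233.6 = 256.8248
M3: Pc = R·M3+t = (+0.00307, +0.13979, +1.35096); u = 896.9·(+0.00307)/1.35096 + 326.5 = 328.5362, v = 765.3·(+0.13979)/1.35096 + 233.6 = 312.7897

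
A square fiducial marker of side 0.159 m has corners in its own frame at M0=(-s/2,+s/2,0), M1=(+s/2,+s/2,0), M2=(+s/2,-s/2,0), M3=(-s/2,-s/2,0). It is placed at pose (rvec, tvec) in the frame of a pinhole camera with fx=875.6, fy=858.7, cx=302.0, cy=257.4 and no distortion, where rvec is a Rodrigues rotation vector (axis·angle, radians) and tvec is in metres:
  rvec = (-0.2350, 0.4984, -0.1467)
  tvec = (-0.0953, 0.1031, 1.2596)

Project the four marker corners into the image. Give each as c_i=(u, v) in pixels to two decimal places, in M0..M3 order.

Intrinsics K: fx=875.6, fy=858.7, cx=302.0, cy=257.4
Marker side s = 0.159 m; corners in marker frame (Z=0):
  M0 = (-0.0795, +0.0795, 0)
  M1 = (+0.0795, +0.0795, 0)
  M2 = (+0.0795, -0.0795, 0)
  M3 = (-0.0795, -0.0795, 0)
rvec = (-0.2350, 0.4984, -0.1467), |rvec| = θ = 0.57022 rad = 32.671°
Rodrigues: sinθ=0.53982, 1−cosθ=0.15822; R = I + sinθ·[k]× + (1−cosθ)·[k]×²:
    [+0.86866 +0.08189 +0.48860]
    [-0.19587 +0.96266 +0.18689]
    [-0.45505 -0.25805 +0.85226]
t = (-0.0953, 0.1031, 1.2596) m
M0: Pc = R·M0+t = (-0.15785, +0.19520, +1.27526); u = 875.6·(-0.15785)/1.27526 + 302.0 = 193.6208, v = 858.7·(+0.19520)/1.27526 + 257.4 = 388.8402
M1: Pc = R·M1+t = (-0.01973, +0.16406, +1.20291); u = 875.6·(-0.01973)/1.20291 + 302.0 = 287.6371, v = 858.7·(+0.16406)/1.20291 + 257.4 = 374.5143
M2: Pc = R·M2+t = (-0.03275, +0.01100, +1.24394); u = 875.6·(-0.03275)/1.24394 + 302.0 = 278.9462, v = 858.7·(+0.01100)/1.24394 + 257.4 = 264.9914
M3: Pc = R·M3+t = (-0.17087, +0.04214, +1.31629); u = 875.6·(-0.17087)/1.31629 + 302.0 = 188.3382, v = 858.7·(+0.04214)/1.31629 + 257.4 = 284.8910

c0=(193.62, 388.84) c1=(287.64, 374.51) c2=(278.95, 264.99) c3=(188.34, 284.89)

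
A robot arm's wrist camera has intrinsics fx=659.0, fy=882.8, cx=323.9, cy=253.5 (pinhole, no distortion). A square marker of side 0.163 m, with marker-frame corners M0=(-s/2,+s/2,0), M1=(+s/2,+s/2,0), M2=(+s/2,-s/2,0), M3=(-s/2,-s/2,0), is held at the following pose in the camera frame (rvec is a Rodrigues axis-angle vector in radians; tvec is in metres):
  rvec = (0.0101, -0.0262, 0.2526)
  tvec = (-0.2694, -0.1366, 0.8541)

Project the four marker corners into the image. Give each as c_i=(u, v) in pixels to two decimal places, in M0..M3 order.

c0=(38.89, 172.67) c1=(161.71, 215.03) c2=(192.88, 52.18) c3=(70.07, 8.92)

Intrinsics K: fx=659.0, fy=882.8, cx=323.9, cy=253.5
Marker side s = 0.163 m; corners in marker frame (Z=0):
  M0 = (-0.0815, +0.0815, 0)
  M1 = (+0.0815, +0.0815, 0)
  M2 = (+0.0815, -0.0815, 0)
  M3 = (-0.0815, -0.0815, 0)
rvec = (0.0101, -0.0262, 0.2526), |rvec| = θ = 0.25416 rad = 14.562°
Rodrigues: sinθ=0.25143, 1−cosθ=0.03212; R = I + sinθ·[k]× + (1−cosθ)·[k]×²:
    [+0.96793 -0.25002 -0.02465]
    [+0.24976 +0.96822 -0.01328]
    [+0.02719 +0.00670 +0.99961]
t = (-0.2694, -0.1366, 0.8541) m
M0: Pc = R·M0+t = (-0.36866, -0.07805, +0.85243); u = 659.0·(-0.36866)/0.85243 + 323.9 = 38.8928, v = 882.8·(-0.07805)/0.85243 + 253.5 = 172.6739
M1: Pc = R·M1+t = (-0.21089, -0.03734, +0.85686); u = 659.0·(-0.21089)/0.85686 + 323.9 = 161.7070, v = 882.8·(-0.03734)/0.85686 + 253.5 = 215.0348
M2: Pc = R·M2+t = (-0.17014, -0.19515, +0.85577); u = 659.0·(-0.17014)/0.85577 + 323.9 = 192.8829, v = 882.8·(-0.19515)/0.85577 + 253.5 = 52.1814
M3: Pc = R·M3+t = (-0.32791, -0.23586, +0.85134); u = 659.0·(-0.32791)/0.85134 + 323.9 = 70.0734, v = 882.8·(-0.23586)/0.85134 + 253.5 = 8.9185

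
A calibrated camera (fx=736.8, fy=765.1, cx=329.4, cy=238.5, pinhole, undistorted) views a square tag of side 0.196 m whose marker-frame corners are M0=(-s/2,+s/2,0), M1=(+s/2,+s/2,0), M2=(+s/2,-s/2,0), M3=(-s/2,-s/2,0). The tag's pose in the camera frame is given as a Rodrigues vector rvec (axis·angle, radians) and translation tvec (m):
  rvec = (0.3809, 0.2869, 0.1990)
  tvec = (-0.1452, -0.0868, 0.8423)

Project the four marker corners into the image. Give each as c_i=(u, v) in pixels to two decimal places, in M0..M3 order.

Intrinsics K: fx=736.8, fy=765.1, cx=329.4, cy=238.5
Marker side s = 0.196 m; corners in marker frame (Z=0):
  M0 = (-0.0980, +0.0980, 0)
  M1 = (+0.0980, +0.0980, 0)
  M2 = (+0.0980, -0.0980, 0)
  M3 = (-0.0980, -0.0980, 0)
rvec = (0.3809, 0.2869, 0.1990), |rvec| = θ = 0.51672 rad = 29.606°
Rodrigues: sinθ=0.49403, 1−cosθ=0.13055; R = I + sinθ·[k]× + (1−cosθ)·[k]×²:
    [+0.94039 -0.13683 +0.31137]
    [+0.24370 +0.90969 -0.33626]
    [-0.23724 +0.39209 +0.88881]
t = (-0.1452, -0.0868, 0.8423) m
M0: Pc = R·M0+t = (-0.25077, -0.02153, +0.90397); u = 736.8·(-0.25077)/0.90397 + 329.4 = 125.0080, v = 765.1·(-0.02153)/0.90397 + 238.5 = 220.2756
M1: Pc = R·M1+t = (-0.06645, +0.02623, +0.85748); u = 736.8·(-0.06645)/0.85748 + 329.4 = 272.3009, v = 765.1·(+0.02623)/0.85748 + 238.5 = 261.9063
M2: Pc = R·M2+t = (-0.03963, -0.15207, +0.78063); u = 736.8·(-0.03963)/0.78063 + 329.4 = 291.9921, v = 765.1·(-0.15207)/0.78063 + 238.5 = 89.4568
M3: Pc = R·M3+t = (-0.22395, -0.19983, +0.82712); u = 736.8·(-0.22395)/0.82712 + 329.4 = 129.9069, v = 765.1·(-0.19983)/0.82712 + 238.5 = 53.6527

c0=(125.01, 220.28) c1=(272.30, 261.91) c2=(291.99, 89.46) c3=(129.91, 53.65)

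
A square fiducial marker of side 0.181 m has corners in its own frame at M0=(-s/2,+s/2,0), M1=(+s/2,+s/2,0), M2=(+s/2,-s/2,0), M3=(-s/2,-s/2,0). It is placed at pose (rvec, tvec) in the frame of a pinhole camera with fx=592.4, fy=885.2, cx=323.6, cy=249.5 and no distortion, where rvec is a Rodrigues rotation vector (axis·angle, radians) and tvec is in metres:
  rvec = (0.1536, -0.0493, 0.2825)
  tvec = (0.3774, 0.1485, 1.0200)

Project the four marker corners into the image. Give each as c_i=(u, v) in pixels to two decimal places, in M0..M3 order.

Intrinsics K: fx=592.4, fy=885.2, cx=323.6, cy=249.5
Marker side s = 0.181 m; corners in marker frame (Z=0):
  M0 = (-0.0905, +0.0905, 0)
  M1 = (+0.0905, +0.0905, 0)
  M2 = (+0.0905, -0.0905, 0)
  M3 = (-0.0905, -0.0905, 0)
rvec = (0.1536, -0.0493, 0.2825), |rvec| = θ = 0.32531 rad = 18.639°
Rodrigues: sinθ=0.31961, 1−cosθ=0.05245; R = I + sinθ·[k]× + (1−cosθ)·[k]×²:
    [+0.95924 -0.28130 -0.02693]
    [+0.27379 +0.94875 -0.15781]
    [+0.06994 +0.14400 +0.98710]
t = (0.3774, 0.1485, 1.0200) m
M0: Pc = R·M0+t = (+0.26513, +0.20958, +1.02670); u = 592.4·(+0.26513)/1.02670 + 323.6 = 476.5788, v = 885.2·(+0.20958)/1.02670 + 249.5 = 430.1989
M1: Pc = R·M1+t = (+0.43875, +0.25914, +1.03936); u = 592.4·(+0.43875)/1.03936 + 323.6 = 573.6746, v = 885.2·(+0.25914)/1.03936 + 249.5 = 470.2037
M2: Pc = R·M2+t = (+0.48967, +0.08742, +1.01330); u = 592.4·(+0.48967)/1.01330 + 323.6 = 609.8731, v = 885.2·(+0.08742)/1.01330 + 249.5 = 325.8650
M3: Pc = R·M3+t = (+0.31605, +0.03786, +1.00064); u = 592.4·(+0.31605)/1.00064 + 323.6 = 510.7062, v = 885.2·(+0.03786)/1.00064 + 249.5 = 282.9920

c0=(476.58, 430.20) c1=(573.67, 470.20) c2=(609.87, 325.86) c3=(510.71, 282.99)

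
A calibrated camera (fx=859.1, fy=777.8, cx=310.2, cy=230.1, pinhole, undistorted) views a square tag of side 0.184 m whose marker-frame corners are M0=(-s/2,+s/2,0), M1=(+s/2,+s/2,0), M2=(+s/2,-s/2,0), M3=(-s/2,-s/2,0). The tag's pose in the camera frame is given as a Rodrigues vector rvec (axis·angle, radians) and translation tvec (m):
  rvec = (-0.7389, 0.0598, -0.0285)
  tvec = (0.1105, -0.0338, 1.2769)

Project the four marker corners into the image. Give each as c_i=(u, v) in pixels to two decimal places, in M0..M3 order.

c0=(323.69, 254.67) c1=(454.06, 249.28) c2=(440.12, 168.27) c3=(321.87, 173.66)

Intrinsics K: fx=859.1, fy=777.8, cx=310.2, cy=230.1
Marker side s = 0.184 m; corners in marker frame (Z=0):
  M0 = (-0.0920, +0.0920, 0)
  M1 = (+0.0920, +0.0920, 0)
  M2 = (+0.0920, -0.0920, 0)
  M3 = (-0.0920, -0.0920, 0)
rvec = (-0.7389, 0.0598, -0.0285), |rvec| = θ = 0.74186 rad = 42.506°
Rodrigues: sinθ=0.67566, 1−cosθ=0.26279; R = I + sinθ·[k]× + (1−cosθ)·[k]×²:
    [+0.99790 +0.00486 +0.06452]
    [-0.04706 +0.73892 +0.67215]
    [-0.04441 -0.67378 +0.73760]
t = (0.1105, -0.0338, 1.2769) m
M0: Pc = R·M0+t = (+0.01914, +0.03851, +1.21900); u = 859.1·(+0.01914)/1.21900 + 310.2 = 323.6889, v = 777.8·(+0.03851)/1.21900 + 230.1 = 254.6716
M1: Pc = R·M1+t = (+0.20275, +0.02985, +1.21083); u = 859.1·(+0.20275)/1.21083 + 310.2 = 454.0572, v = 777.8·(+0.02985)/1.21083 + 230.1 = 249.2757
M2: Pc = R·M2+t = (+0.20186, -0.10611, +1.33480); u = 859.1·(+0.20186)/1.33480 + 310.2 = 440.1205, v = 777.8·(-0.10611)/1.33480 + 230.1 = 168.2691
M3: Pc = R·M3+t = (+0.01825, -0.09745, +1.34297); u = 859.1·(+0.01825)/1.34297 + 310.2 = 321.8718, v = 777.8·(-0.09745)/1.34297 + 230.1 = 173.6598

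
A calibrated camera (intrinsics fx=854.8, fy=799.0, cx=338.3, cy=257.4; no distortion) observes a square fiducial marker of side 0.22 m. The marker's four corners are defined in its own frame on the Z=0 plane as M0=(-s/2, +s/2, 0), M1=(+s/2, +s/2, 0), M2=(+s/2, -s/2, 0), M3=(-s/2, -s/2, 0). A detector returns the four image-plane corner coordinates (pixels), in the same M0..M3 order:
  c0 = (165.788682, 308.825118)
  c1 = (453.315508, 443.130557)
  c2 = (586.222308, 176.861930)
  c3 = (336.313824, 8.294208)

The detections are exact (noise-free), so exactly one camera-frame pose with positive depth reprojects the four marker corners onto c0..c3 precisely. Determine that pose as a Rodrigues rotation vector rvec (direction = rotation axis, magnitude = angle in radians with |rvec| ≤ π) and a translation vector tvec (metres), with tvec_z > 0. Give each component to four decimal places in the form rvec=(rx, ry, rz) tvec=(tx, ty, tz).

rvec=(-0.0432, -0.4126, 0.4872) tvec=(0.0381, -0.0146, 0.5486)

Intrinsics K: fx=854.8, fy=799.0, cx=338.3, cy=257.4
Marker side s = 0.22 m; corners in marker frame (Z=0):
  M0 = (-0.1100, +0.1100, 0)
  M1 = (+0.1100, +0.1100, 0)
  M2 = (+0.1100, -0.1100, 0)
  M3 = (-0.1100, -0.1100, 0)
Detected image corners:
  c0 = (165.788682, 308.825118) px
  c1 = (453.315508, 443.130557) px
  c2 = (586.222308, 176.861930) px
  c3 = (336.313824, 8.294208) px
Planar DLT: solve 8×8 A·h = b for H (H[2,2]=1):
  H  [+1482.47198 -779.73361 +397.60037]
  H  [+850.59599 +1223.64219 +236.06545]
  H  [+0.68339 -0.25049 +1.00000]
B = K⁻¹H; ‖b₁‖=1.822872, ‖b₂‖=1.822872; λ = 2/(‖b₁‖+‖b₂‖) = 0.548585, sign → tz>0 ⇒ λ=+0.548585
r₁ = λ·B[:,0] = (+0.80304,+0.46324,+0.37490); r₂ = λ·B[:,1] = (-0.44602,+0.88441,-0.13742)
r₃ = r₁×r₂ = (-0.39522,-0.05686,+0.91683); SVD([r₁ r₂ r₃]) → R = UVᵀ:
  R  [+0.80304 -0.44602 -0.39522]
  R  [+0.46324 +0.88441 -0.05686]
  R  [+0.37490 -0.13742 +0.91683]
t = (+0.03806, -0.01465, +0.54858) m
tr R = 2.604270; θ = arccos((tr R − 1)/2) = 0.639934 rad = 36.666°
axis k = ((R−Rᵀ)₃₂, (R−Rᵀ)₁₃, (R−Rᵀ)₂₁) / (2 sinθ) = (-0.067450, -0.644831, +0.761343)
rvec = θ·k = (-0.043164, -0.412649, +0.487210)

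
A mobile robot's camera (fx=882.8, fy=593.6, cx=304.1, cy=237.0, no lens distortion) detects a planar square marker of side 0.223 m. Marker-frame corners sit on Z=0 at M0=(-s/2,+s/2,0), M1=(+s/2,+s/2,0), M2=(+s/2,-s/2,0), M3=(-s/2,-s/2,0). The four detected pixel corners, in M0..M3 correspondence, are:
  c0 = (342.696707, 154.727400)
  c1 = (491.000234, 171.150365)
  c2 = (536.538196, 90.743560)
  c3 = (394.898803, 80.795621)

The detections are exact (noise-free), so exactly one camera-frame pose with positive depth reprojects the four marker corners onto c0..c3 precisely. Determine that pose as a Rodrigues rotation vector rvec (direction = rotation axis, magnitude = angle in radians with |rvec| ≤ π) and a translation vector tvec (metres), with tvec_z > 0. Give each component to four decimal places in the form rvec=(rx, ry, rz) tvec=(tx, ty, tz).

Intrinsics K: fx=882.8, fy=593.6, cx=304.1, cy=237.0
Marker side s = 0.223 m; corners in marker frame (Z=0):
  M0 = (-0.1115, +0.1115, 0)
  M1 = (+0.1115, +0.1115, 0)
  M2 = (+0.1115, -0.1115, 0)
  M3 = (-0.1115, -0.1115, 0)
Detected image corners:
  c0 = (342.696707, 154.727400) px
  c1 = (491.000234, 171.150365) px
  c2 = (536.538196, 90.743560) px
  c3 = (394.898803, 80.795621) px
Planar DLT: solve 8×8 A·h = b for H (H[2,2]=1):
  H  [+507.27170 -358.61977 +439.53503]
  H  [+18.51762 +306.37675 +122.76269]
  H  [-0.32247 -0.31484 +1.00000]
B = K⁻¹H; ‖b₁‖=0.774435, ‖b₂‖=0.774435; λ = 2/(‖b₁‖+‖b₂‖) = 1.291264, sign → tz>0 ⇒ λ=+1.291264
r₁ = λ·B[:,0] = (+0.88542,+0.20653,-0.41639); r₂ = λ·B[:,1] = (-0.38451,+0.82878,-0.40654)
r₃ = r₁×r₂ = (+0.26113,+0.52007,+0.81323); SVD([r₁ r₂ r₃]) → R = UVᵀ:
  R  [+0.88542 -0.38451 +0.26113]
  R  [+0.20653 +0.82878 +0.52007]
  R  [-0.41639 -0.40654 +0.81323]
t = (+0.19810, -0.24850, +1.29126) m
tr R = 2.527426; θ = arccos((tr R − 1)/2) = 0.701751 rad = 40.207°
axis k = ((R−Rᵀ)₃₂, (R−Rᵀ)₁₃, (R−Rᵀ)₂₁) / (2 sinθ) = (-0.717683, +0.524761, +0.457773)
rvec = θ·k = (-0.503635, +0.368252, +0.321243)

rvec=(-0.5036, 0.3683, 0.3212) tvec=(0.1981, -0.2485, 1.2913)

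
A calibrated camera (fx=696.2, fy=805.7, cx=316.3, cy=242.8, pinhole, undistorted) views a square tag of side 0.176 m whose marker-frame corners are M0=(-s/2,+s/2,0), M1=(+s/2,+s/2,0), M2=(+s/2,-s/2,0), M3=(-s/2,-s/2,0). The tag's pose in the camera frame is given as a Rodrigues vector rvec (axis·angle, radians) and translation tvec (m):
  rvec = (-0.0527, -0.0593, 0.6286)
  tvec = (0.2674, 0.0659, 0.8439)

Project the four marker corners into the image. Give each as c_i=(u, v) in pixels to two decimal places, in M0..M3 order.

Intrinsics K: fx=696.2, fy=805.7, cx=316.3, cy=242.8
Marker side s = 0.176 m; corners in marker frame (Z=0):
  M0 = (-0.0880, +0.0880, 0)
  M1 = (+0.0880, +0.0880, 0)
  M2 = (+0.0880, -0.0880, 0)
  M3 = (-0.0880, -0.0880, 0)
rvec = (-0.0527, -0.0593, 0.6286), |rvec| = θ = 0.63359 rad = 36.302°
Rodrigues: sinθ=0.59204, 1−cosθ=0.19409; R = I + sinθ·[k]× + (1−cosθ)·[k]×²:
    [+0.80725 -0.58587 -0.07143]
    [+0.58889 +0.80761 +0.03122]
    [+0.03939 -0.06727 +0.99696]
t = (0.2674, 0.0659, 0.8439) m
M0: Pc = R·M0+t = (+0.14481, +0.08515, +0.83451); u = 696.2·(+0.14481)/0.83451 + 316.3 = 437.1051, v = 805.7·(+0.08515)/0.83451 + 242.8 = 325.0074
M1: Pc = R·M1+t = (+0.28688, +0.18879, +0.84145); u = 696.2·(+0.28688)/0.84145 + 316.3 = 553.6614, v = 805.7·(+0.18879)/0.84145 + 242.8 = 423.5715
M2: Pc = R·M2+t = (+0.38999, +0.04665, +0.85329); u = 696.2·(+0.38999)/0.85329 + 316.3 = 634.4983, v = 805.7·(+0.04665)/0.85329 + 242.8 = 286.8510
M3: Pc = R·M3+t = (+0.24792, -0.05699, +0.84635); u = 696.2·(+0.24792)/0.84635 + 316.3 = 520.2347, v = 805.7·(-0.05699)/0.84635 + 242.8 = 188.5455

c0=(437.11, 325.01) c1=(553.66, 423.57) c2=(634.50, 286.85) c3=(520.23, 188.55)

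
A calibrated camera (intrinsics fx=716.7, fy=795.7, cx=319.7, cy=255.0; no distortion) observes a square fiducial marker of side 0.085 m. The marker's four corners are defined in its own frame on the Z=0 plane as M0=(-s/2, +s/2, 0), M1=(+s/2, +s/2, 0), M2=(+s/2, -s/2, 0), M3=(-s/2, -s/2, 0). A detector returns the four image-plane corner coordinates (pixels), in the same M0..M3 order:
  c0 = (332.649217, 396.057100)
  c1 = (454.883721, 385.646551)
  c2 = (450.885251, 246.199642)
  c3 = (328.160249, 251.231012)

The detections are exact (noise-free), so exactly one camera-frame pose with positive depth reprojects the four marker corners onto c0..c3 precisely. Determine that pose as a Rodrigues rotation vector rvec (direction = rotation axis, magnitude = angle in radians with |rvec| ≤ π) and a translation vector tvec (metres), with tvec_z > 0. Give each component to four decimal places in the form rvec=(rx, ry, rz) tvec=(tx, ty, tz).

rvec=(0.0113, -0.2142, -0.0361) tvec=(0.0485, 0.0387, 0.4751)

Intrinsics K: fx=716.7, fy=795.7, cx=319.7, cy=255.0
Marker side s = 0.085 m; corners in marker frame (Z=0):
  M0 = (-0.0425, +0.0425, 0)
  M1 = (+0.0425, +0.0425, 0)
  M2 = (+0.0425, -0.0425, 0)
  M3 = (-0.0425, -0.0425, 0)
Detected image corners:
  c0 = (332.649217, 396.057100) px
  c1 = (454.883721, 385.646551) px
  c2 = (450.885251, 246.199642) px
  c3 = (328.160249, 251.231012) px
Planar DLT: solve 8×8 A·h = b for H (H[2,2]=1):
  H  [+1615.98202 +62.25831 +392.81075]
  H  [+52.05161 +1681.70721 +319.80577]
  H  [+0.44696 +0.03163 +1.00000]
B = K⁻¹H; ‖b₁‖=2.104854, ‖b₂‖=2.104854; λ = 2/(‖b₁‖+‖b₂‖) = 0.475092, sign → tz>0 ⇒ λ=+0.475092
r₁ = λ·B[:,0] = (+0.97650,-0.03697,+0.21235); r₂ = λ·B[:,1] = (+0.03457,+0.99929,+0.01503)
r₃ = r₁×r₂ = (-0.21275,-0.00733,+0.97708); SVD([r₁ r₂ r₃]) → R = UVᵀ:
  R  [+0.97650 +0.03457 -0.21275]
  R  [-0.03697 +0.99929 -0.00733]
  R  [+0.21235 +0.01503 +0.97708]
t = (+0.04846, +0.03869, +0.47509) m
tr R = 2.952864; θ = arccos((tr R − 1)/2) = 0.217538 rad = 12.464°
axis k = ((R−Rᵀ)₃₂, (R−Rᵀ)₁₃, (R−Rᵀ)₂₁) / (2 sinθ) = (+0.051799, -0.984809, -0.165734)
rvec = θ·k = (+0.011268, -0.214233, -0.036053)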